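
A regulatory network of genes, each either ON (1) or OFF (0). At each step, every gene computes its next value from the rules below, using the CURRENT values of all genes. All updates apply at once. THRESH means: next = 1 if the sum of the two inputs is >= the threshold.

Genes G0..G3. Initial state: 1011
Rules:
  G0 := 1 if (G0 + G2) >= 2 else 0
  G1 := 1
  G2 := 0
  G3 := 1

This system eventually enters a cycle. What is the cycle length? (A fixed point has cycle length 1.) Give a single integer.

Step 0: 1011
Step 1: G0=(1+1>=2)=1 G1=1(const) G2=0(const) G3=1(const) -> 1101
Step 2: G0=(1+0>=2)=0 G1=1(const) G2=0(const) G3=1(const) -> 0101
Step 3: G0=(0+0>=2)=0 G1=1(const) G2=0(const) G3=1(const) -> 0101
State from step 3 equals state from step 2 -> cycle length 1

Answer: 1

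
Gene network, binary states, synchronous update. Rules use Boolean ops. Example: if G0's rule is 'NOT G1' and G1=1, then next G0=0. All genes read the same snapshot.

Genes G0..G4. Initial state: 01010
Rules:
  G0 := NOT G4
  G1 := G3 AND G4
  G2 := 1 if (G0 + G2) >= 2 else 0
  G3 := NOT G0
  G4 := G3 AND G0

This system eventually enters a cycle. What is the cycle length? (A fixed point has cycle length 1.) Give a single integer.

Answer: 3

Derivation:
Step 0: 01010
Step 1: G0=NOT G4=NOT 0=1 G1=G3&G4=1&0=0 G2=(0+0>=2)=0 G3=NOT G0=NOT 0=1 G4=G3&G0=1&0=0 -> 10010
Step 2: G0=NOT G4=NOT 0=1 G1=G3&G4=1&0=0 G2=(1+0>=2)=0 G3=NOT G0=NOT 1=0 G4=G3&G0=1&1=1 -> 10001
Step 3: G0=NOT G4=NOT 1=0 G1=G3&G4=0&1=0 G2=(1+0>=2)=0 G3=NOT G0=NOT 1=0 G4=G3&G0=0&1=0 -> 00000
Step 4: G0=NOT G4=NOT 0=1 G1=G3&G4=0&0=0 G2=(0+0>=2)=0 G3=NOT G0=NOT 0=1 G4=G3&G0=0&0=0 -> 10010
State from step 4 equals state from step 1 -> cycle length 3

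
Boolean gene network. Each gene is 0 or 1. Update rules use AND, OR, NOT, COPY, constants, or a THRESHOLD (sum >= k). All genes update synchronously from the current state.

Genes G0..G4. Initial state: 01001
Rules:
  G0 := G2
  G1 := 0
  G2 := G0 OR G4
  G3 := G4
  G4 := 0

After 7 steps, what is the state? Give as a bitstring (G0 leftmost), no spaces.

Step 1: G0=G2=0 G1=0(const) G2=G0|G4=0|1=1 G3=G4=1 G4=0(const) -> 00110
Step 2: G0=G2=1 G1=0(const) G2=G0|G4=0|0=0 G3=G4=0 G4=0(const) -> 10000
Step 3: G0=G2=0 G1=0(const) G2=G0|G4=1|0=1 G3=G4=0 G4=0(const) -> 00100
Step 4: G0=G2=1 G1=0(const) G2=G0|G4=0|0=0 G3=G4=0 G4=0(const) -> 10000
Step 5: G0=G2=0 G1=0(const) G2=G0|G4=1|0=1 G3=G4=0 G4=0(const) -> 00100
Step 6: G0=G2=1 G1=0(const) G2=G0|G4=0|0=0 G3=G4=0 G4=0(const) -> 10000
Step 7: G0=G2=0 G1=0(const) G2=G0|G4=1|0=1 G3=G4=0 G4=0(const) -> 00100

00100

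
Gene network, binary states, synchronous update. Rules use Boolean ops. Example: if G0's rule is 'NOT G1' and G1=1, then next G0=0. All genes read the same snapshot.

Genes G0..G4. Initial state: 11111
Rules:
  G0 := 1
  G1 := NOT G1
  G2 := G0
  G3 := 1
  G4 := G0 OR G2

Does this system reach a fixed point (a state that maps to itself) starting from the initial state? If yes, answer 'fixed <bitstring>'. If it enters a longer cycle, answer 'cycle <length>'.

Step 0: 11111
Step 1: G0=1(const) G1=NOT G1=NOT 1=0 G2=G0=1 G3=1(const) G4=G0|G2=1|1=1 -> 10111
Step 2: G0=1(const) G1=NOT G1=NOT 0=1 G2=G0=1 G3=1(const) G4=G0|G2=1|1=1 -> 11111
Cycle of length 2 starting at step 0 -> no fixed point

Answer: cycle 2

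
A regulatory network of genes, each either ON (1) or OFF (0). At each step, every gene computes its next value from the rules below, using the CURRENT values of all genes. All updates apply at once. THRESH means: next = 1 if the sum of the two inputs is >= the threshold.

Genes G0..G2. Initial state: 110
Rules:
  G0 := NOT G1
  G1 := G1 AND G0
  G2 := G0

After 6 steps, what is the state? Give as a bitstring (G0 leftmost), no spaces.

Step 1: G0=NOT G1=NOT 1=0 G1=G1&G0=1&1=1 G2=G0=1 -> 011
Step 2: G0=NOT G1=NOT 1=0 G1=G1&G0=1&0=0 G2=G0=0 -> 000
Step 3: G0=NOT G1=NOT 0=1 G1=G1&G0=0&0=0 G2=G0=0 -> 100
Step 4: G0=NOT G1=NOT 0=1 G1=G1&G0=0&1=0 G2=G0=1 -> 101
Step 5: G0=NOT G1=NOT 0=1 G1=G1&G0=0&1=0 G2=G0=1 -> 101
Step 6: G0=NOT G1=NOT 0=1 G1=G1&G0=0&1=0 G2=G0=1 -> 101

101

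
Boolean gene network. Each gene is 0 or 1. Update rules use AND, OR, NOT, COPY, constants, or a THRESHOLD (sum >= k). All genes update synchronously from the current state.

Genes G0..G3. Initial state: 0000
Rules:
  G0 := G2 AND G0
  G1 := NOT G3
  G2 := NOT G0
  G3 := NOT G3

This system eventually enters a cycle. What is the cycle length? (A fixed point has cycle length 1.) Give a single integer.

Step 0: 0000
Step 1: G0=G2&G0=0&0=0 G1=NOT G3=NOT 0=1 G2=NOT G0=NOT 0=1 G3=NOT G3=NOT 0=1 -> 0111
Step 2: G0=G2&G0=1&0=0 G1=NOT G3=NOT 1=0 G2=NOT G0=NOT 0=1 G3=NOT G3=NOT 1=0 -> 0010
Step 3: G0=G2&G0=1&0=0 G1=NOT G3=NOT 0=1 G2=NOT G0=NOT 0=1 G3=NOT G3=NOT 0=1 -> 0111
State from step 3 equals state from step 1 -> cycle length 2

Answer: 2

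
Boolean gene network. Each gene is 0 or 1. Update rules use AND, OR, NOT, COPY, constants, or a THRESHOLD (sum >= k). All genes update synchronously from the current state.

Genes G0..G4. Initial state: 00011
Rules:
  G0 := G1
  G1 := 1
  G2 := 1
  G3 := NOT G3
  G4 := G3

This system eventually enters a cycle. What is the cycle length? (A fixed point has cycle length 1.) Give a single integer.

Step 0: 00011
Step 1: G0=G1=0 G1=1(const) G2=1(const) G3=NOT G3=NOT 1=0 G4=G3=1 -> 01101
Step 2: G0=G1=1 G1=1(const) G2=1(const) G3=NOT G3=NOT 0=1 G4=G3=0 -> 11110
Step 3: G0=G1=1 G1=1(const) G2=1(const) G3=NOT G3=NOT 1=0 G4=G3=1 -> 11101
Step 4: G0=G1=1 G1=1(const) G2=1(const) G3=NOT G3=NOT 0=1 G4=G3=0 -> 11110
State from step 4 equals state from step 2 -> cycle length 2

Answer: 2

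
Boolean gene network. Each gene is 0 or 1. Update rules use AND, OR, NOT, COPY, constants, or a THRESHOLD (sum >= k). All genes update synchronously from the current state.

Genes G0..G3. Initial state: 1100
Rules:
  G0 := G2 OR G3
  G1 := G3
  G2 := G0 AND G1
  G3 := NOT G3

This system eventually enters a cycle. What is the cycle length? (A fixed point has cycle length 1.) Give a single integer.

Step 0: 1100
Step 1: G0=G2|G3=0|0=0 G1=G3=0 G2=G0&G1=1&1=1 G3=NOT G3=NOT 0=1 -> 0011
Step 2: G0=G2|G3=1|1=1 G1=G3=1 G2=G0&G1=0&0=0 G3=NOT G3=NOT 1=0 -> 1100
State from step 2 equals state from step 0 -> cycle length 2

Answer: 2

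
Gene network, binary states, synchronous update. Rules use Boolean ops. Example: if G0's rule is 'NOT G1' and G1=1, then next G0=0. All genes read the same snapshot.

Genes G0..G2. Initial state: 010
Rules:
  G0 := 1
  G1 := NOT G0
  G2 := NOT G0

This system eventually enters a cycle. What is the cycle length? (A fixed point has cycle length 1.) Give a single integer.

Step 0: 010
Step 1: G0=1(const) G1=NOT G0=NOT 0=1 G2=NOT G0=NOT 0=1 -> 111
Step 2: G0=1(const) G1=NOT G0=NOT 1=0 G2=NOT G0=NOT 1=0 -> 100
Step 3: G0=1(const) G1=NOT G0=NOT 1=0 G2=NOT G0=NOT 1=0 -> 100
State from step 3 equals state from step 2 -> cycle length 1

Answer: 1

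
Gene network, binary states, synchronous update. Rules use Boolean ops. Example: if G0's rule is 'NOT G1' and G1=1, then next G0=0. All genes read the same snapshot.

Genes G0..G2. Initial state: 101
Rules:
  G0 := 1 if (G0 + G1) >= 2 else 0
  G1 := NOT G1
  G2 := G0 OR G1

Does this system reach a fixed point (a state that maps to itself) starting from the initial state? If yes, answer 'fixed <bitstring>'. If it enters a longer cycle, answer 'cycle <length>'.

Step 0: 101
Step 1: G0=(1+0>=2)=0 G1=NOT G1=NOT 0=1 G2=G0|G1=1|0=1 -> 011
Step 2: G0=(0+1>=2)=0 G1=NOT G1=NOT 1=0 G2=G0|G1=0|1=1 -> 001
Step 3: G0=(0+0>=2)=0 G1=NOT G1=NOT 0=1 G2=G0|G1=0|0=0 -> 010
Step 4: G0=(0+1>=2)=0 G1=NOT G1=NOT 1=0 G2=G0|G1=0|1=1 -> 001
Cycle of length 2 starting at step 2 -> no fixed point

Answer: cycle 2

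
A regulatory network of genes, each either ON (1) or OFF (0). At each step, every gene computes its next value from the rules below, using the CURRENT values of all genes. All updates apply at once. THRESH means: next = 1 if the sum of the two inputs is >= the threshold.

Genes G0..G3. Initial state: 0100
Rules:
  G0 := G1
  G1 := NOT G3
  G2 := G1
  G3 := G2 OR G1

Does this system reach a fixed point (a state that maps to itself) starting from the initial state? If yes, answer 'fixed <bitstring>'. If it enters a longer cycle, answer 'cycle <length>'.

Answer: cycle 5

Derivation:
Step 0: 0100
Step 1: G0=G1=1 G1=NOT G3=NOT 0=1 G2=G1=1 G3=G2|G1=0|1=1 -> 1111
Step 2: G0=G1=1 G1=NOT G3=NOT 1=0 G2=G1=1 G3=G2|G1=1|1=1 -> 1011
Step 3: G0=G1=0 G1=NOT G3=NOT 1=0 G2=G1=0 G3=G2|G1=1|0=1 -> 0001
Step 4: G0=G1=0 G1=NOT G3=NOT 1=0 G2=G1=0 G3=G2|G1=0|0=0 -> 0000
Step 5: G0=G1=0 G1=NOT G3=NOT 0=1 G2=G1=0 G3=G2|G1=0|0=0 -> 0100
Cycle of length 5 starting at step 0 -> no fixed point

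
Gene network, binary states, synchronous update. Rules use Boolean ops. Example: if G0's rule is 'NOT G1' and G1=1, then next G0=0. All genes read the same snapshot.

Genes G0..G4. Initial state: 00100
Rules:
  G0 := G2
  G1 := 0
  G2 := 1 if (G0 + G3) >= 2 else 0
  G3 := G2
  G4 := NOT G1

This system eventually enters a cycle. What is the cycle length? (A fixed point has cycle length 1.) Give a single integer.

Step 0: 00100
Step 1: G0=G2=1 G1=0(const) G2=(0+0>=2)=0 G3=G2=1 G4=NOT G1=NOT 0=1 -> 10011
Step 2: G0=G2=0 G1=0(const) G2=(1+1>=2)=1 G3=G2=0 G4=NOT G1=NOT 0=1 -> 00101
Step 3: G0=G2=1 G1=0(const) G2=(0+0>=2)=0 G3=G2=1 G4=NOT G1=NOT 0=1 -> 10011
State from step 3 equals state from step 1 -> cycle length 2

Answer: 2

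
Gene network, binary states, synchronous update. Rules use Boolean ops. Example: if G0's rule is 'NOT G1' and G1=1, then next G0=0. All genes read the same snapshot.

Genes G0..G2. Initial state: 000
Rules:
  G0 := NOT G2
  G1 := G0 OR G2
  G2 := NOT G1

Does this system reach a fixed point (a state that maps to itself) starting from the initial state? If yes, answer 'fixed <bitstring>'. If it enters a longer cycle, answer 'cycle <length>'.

Answer: cycle 3

Derivation:
Step 0: 000
Step 1: G0=NOT G2=NOT 0=1 G1=G0|G2=0|0=0 G2=NOT G1=NOT 0=1 -> 101
Step 2: G0=NOT G2=NOT 1=0 G1=G0|G2=1|1=1 G2=NOT G1=NOT 0=1 -> 011
Step 3: G0=NOT G2=NOT 1=0 G1=G0|G2=0|1=1 G2=NOT G1=NOT 1=0 -> 010
Step 4: G0=NOT G2=NOT 0=1 G1=G0|G2=0|0=0 G2=NOT G1=NOT 1=0 -> 100
Step 5: G0=NOT G2=NOT 0=1 G1=G0|G2=1|0=1 G2=NOT G1=NOT 0=1 -> 111
Step 6: G0=NOT G2=NOT 1=0 G1=G0|G2=1|1=1 G2=NOT G1=NOT 1=0 -> 010
Cycle of length 3 starting at step 3 -> no fixed point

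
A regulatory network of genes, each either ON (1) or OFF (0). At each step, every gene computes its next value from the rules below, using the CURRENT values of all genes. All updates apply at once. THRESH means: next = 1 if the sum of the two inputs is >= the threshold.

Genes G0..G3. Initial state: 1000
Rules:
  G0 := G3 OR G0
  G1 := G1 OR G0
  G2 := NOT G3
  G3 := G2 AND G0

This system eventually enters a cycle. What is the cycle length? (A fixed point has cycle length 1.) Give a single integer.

Step 0: 1000
Step 1: G0=G3|G0=0|1=1 G1=G1|G0=0|1=1 G2=NOT G3=NOT 0=1 G3=G2&G0=0&1=0 -> 1110
Step 2: G0=G3|G0=0|1=1 G1=G1|G0=1|1=1 G2=NOT G3=NOT 0=1 G3=G2&G0=1&1=1 -> 1111
Step 3: G0=G3|G0=1|1=1 G1=G1|G0=1|1=1 G2=NOT G3=NOT 1=0 G3=G2&G0=1&1=1 -> 1101
Step 4: G0=G3|G0=1|1=1 G1=G1|G0=1|1=1 G2=NOT G3=NOT 1=0 G3=G2&G0=0&1=0 -> 1100
Step 5: G0=G3|G0=0|1=1 G1=G1|G0=1|1=1 G2=NOT G3=NOT 0=1 G3=G2&G0=0&1=0 -> 1110
State from step 5 equals state from step 1 -> cycle length 4

Answer: 4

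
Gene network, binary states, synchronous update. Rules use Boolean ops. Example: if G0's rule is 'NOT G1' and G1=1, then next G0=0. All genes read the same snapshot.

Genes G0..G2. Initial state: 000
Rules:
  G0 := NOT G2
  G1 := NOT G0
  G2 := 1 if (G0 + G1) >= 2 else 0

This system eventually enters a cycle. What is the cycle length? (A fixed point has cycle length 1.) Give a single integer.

Answer: 3

Derivation:
Step 0: 000
Step 1: G0=NOT G2=NOT 0=1 G1=NOT G0=NOT 0=1 G2=(0+0>=2)=0 -> 110
Step 2: G0=NOT G2=NOT 0=1 G1=NOT G0=NOT 1=0 G2=(1+1>=2)=1 -> 101
Step 3: G0=NOT G2=NOT 1=0 G1=NOT G0=NOT 1=0 G2=(1+0>=2)=0 -> 000
State from step 3 equals state from step 0 -> cycle length 3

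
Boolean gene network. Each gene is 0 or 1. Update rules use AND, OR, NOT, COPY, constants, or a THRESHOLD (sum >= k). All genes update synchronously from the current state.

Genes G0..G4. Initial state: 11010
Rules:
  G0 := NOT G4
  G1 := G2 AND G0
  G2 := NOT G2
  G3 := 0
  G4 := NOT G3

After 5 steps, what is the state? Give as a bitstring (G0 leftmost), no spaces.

Step 1: G0=NOT G4=NOT 0=1 G1=G2&G0=0&1=0 G2=NOT G2=NOT 0=1 G3=0(const) G4=NOT G3=NOT 1=0 -> 10100
Step 2: G0=NOT G4=NOT 0=1 G1=G2&G0=1&1=1 G2=NOT G2=NOT 1=0 G3=0(const) G4=NOT G3=NOT 0=1 -> 11001
Step 3: G0=NOT G4=NOT 1=0 G1=G2&G0=0&1=0 G2=NOT G2=NOT 0=1 G3=0(const) G4=NOT G3=NOT 0=1 -> 00101
Step 4: G0=NOT G4=NOT 1=0 G1=G2&G0=1&0=0 G2=NOT G2=NOT 1=0 G3=0(const) G4=NOT G3=NOT 0=1 -> 00001
Step 5: G0=NOT G4=NOT 1=0 G1=G2&G0=0&0=0 G2=NOT G2=NOT 0=1 G3=0(const) G4=NOT G3=NOT 0=1 -> 00101

00101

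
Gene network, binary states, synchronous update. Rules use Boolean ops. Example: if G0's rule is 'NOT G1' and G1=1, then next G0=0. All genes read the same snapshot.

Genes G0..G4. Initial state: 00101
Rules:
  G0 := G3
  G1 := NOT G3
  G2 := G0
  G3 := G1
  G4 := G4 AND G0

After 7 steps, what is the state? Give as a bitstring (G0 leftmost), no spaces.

Step 1: G0=G3=0 G1=NOT G3=NOT 0=1 G2=G0=0 G3=G1=0 G4=G4&G0=1&0=0 -> 01000
Step 2: G0=G3=0 G1=NOT G3=NOT 0=1 G2=G0=0 G3=G1=1 G4=G4&G0=0&0=0 -> 01010
Step 3: G0=G3=1 G1=NOT G3=NOT 1=0 G2=G0=0 G3=G1=1 G4=G4&G0=0&0=0 -> 10010
Step 4: G0=G3=1 G1=NOT G3=NOT 1=0 G2=G0=1 G3=G1=0 G4=G4&G0=0&1=0 -> 10100
Step 5: G0=G3=0 G1=NOT G3=NOT 0=1 G2=G0=1 G3=G1=0 G4=G4&G0=0&1=0 -> 01100
Step 6: G0=G3=0 G1=NOT G3=NOT 0=1 G2=G0=0 G3=G1=1 G4=G4&G0=0&0=0 -> 01010
Step 7: G0=G3=1 G1=NOT G3=NOT 1=0 G2=G0=0 G3=G1=1 G4=G4&G0=0&0=0 -> 10010

10010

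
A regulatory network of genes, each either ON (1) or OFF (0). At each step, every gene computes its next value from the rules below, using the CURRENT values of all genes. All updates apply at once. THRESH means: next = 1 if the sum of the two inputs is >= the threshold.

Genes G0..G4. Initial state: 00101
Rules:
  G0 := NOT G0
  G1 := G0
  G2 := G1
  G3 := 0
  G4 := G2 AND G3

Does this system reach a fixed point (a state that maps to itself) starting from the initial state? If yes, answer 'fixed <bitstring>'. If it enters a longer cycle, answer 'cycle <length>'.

Answer: cycle 2

Derivation:
Step 0: 00101
Step 1: G0=NOT G0=NOT 0=1 G1=G0=0 G2=G1=0 G3=0(const) G4=G2&G3=1&0=0 -> 10000
Step 2: G0=NOT G0=NOT 1=0 G1=G0=1 G2=G1=0 G3=0(const) G4=G2&G3=0&0=0 -> 01000
Step 3: G0=NOT G0=NOT 0=1 G1=G0=0 G2=G1=1 G3=0(const) G4=G2&G3=0&0=0 -> 10100
Step 4: G0=NOT G0=NOT 1=0 G1=G0=1 G2=G1=0 G3=0(const) G4=G2&G3=1&0=0 -> 01000
Cycle of length 2 starting at step 2 -> no fixed point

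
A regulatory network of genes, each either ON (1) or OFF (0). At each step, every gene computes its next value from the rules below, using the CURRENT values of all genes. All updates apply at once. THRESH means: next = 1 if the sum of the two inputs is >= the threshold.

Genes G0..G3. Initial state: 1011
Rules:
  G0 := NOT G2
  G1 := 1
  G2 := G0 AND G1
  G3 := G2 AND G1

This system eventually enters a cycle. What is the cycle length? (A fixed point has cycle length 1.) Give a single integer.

Step 0: 1011
Step 1: G0=NOT G2=NOT 1=0 G1=1(const) G2=G0&G1=1&0=0 G3=G2&G1=1&0=0 -> 0100
Step 2: G0=NOT G2=NOT 0=1 G1=1(const) G2=G0&G1=0&1=0 G3=G2&G1=0&1=0 -> 1100
Step 3: G0=NOT G2=NOT 0=1 G1=1(const) G2=G0&G1=1&1=1 G3=G2&G1=0&1=0 -> 1110
Step 4: G0=NOT G2=NOT 1=0 G1=1(const) G2=G0&G1=1&1=1 G3=G2&G1=1&1=1 -> 0111
Step 5: G0=NOT G2=NOT 1=0 G1=1(const) G2=G0&G1=0&1=0 G3=G2&G1=1&1=1 -> 0101
Step 6: G0=NOT G2=NOT 0=1 G1=1(const) G2=G0&G1=0&1=0 G3=G2&G1=0&1=0 -> 1100
State from step 6 equals state from step 2 -> cycle length 4

Answer: 4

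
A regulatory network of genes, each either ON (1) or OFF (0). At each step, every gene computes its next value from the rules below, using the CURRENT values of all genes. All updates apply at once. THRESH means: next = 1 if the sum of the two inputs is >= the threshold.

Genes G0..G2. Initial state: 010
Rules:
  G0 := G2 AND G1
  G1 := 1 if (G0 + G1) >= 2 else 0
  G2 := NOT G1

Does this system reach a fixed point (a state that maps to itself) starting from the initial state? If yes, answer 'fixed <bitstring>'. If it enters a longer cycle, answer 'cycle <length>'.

Answer: fixed 001

Derivation:
Step 0: 010
Step 1: G0=G2&G1=0&1=0 G1=(0+1>=2)=0 G2=NOT G1=NOT 1=0 -> 000
Step 2: G0=G2&G1=0&0=0 G1=(0+0>=2)=0 G2=NOT G1=NOT 0=1 -> 001
Step 3: G0=G2&G1=1&0=0 G1=(0+0>=2)=0 G2=NOT G1=NOT 0=1 -> 001
Fixed point reached at step 2: 001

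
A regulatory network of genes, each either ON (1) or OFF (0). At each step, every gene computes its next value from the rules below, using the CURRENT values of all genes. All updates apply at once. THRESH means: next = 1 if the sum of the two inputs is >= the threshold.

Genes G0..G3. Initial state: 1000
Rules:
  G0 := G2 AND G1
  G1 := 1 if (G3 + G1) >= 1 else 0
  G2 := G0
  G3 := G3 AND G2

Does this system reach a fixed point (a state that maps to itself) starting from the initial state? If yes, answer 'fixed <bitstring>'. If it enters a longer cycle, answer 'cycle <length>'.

Step 0: 1000
Step 1: G0=G2&G1=0&0=0 G1=(0+0>=1)=0 G2=G0=1 G3=G3&G2=0&0=0 -> 0010
Step 2: G0=G2&G1=1&0=0 G1=(0+0>=1)=0 G2=G0=0 G3=G3&G2=0&1=0 -> 0000
Step 3: G0=G2&G1=0&0=0 G1=(0+0>=1)=0 G2=G0=0 G3=G3&G2=0&0=0 -> 0000
Fixed point reached at step 2: 0000

Answer: fixed 0000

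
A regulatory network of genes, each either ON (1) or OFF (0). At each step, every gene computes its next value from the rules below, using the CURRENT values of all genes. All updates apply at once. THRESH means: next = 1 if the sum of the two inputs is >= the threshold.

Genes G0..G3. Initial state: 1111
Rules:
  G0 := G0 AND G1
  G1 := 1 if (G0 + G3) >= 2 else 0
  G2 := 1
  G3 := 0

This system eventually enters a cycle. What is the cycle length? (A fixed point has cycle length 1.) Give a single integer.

Step 0: 1111
Step 1: G0=G0&G1=1&1=1 G1=(1+1>=2)=1 G2=1(const) G3=0(const) -> 1110
Step 2: G0=G0&G1=1&1=1 G1=(1+0>=2)=0 G2=1(const) G3=0(const) -> 1010
Step 3: G0=G0&G1=1&0=0 G1=(1+0>=2)=0 G2=1(const) G3=0(const) -> 0010
Step 4: G0=G0&G1=0&0=0 G1=(0+0>=2)=0 G2=1(const) G3=0(const) -> 0010
State from step 4 equals state from step 3 -> cycle length 1

Answer: 1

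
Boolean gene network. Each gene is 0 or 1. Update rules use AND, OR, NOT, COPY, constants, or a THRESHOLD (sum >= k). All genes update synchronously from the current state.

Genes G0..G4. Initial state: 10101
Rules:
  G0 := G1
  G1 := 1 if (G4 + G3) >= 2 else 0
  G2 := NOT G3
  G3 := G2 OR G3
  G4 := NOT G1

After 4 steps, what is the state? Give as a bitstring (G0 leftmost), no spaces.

Step 1: G0=G1=0 G1=(1+0>=2)=0 G2=NOT G3=NOT 0=1 G3=G2|G3=1|0=1 G4=NOT G1=NOT 0=1 -> 00111
Step 2: G0=G1=0 G1=(1+1>=2)=1 G2=NOT G3=NOT 1=0 G3=G2|G3=1|1=1 G4=NOT G1=NOT 0=1 -> 01011
Step 3: G0=G1=1 G1=(1+1>=2)=1 G2=NOT G3=NOT 1=0 G3=G2|G3=0|1=1 G4=NOT G1=NOT 1=0 -> 11010
Step 4: G0=G1=1 G1=(0+1>=2)=0 G2=NOT G3=NOT 1=0 G3=G2|G3=0|1=1 G4=NOT G1=NOT 1=0 -> 10010

10010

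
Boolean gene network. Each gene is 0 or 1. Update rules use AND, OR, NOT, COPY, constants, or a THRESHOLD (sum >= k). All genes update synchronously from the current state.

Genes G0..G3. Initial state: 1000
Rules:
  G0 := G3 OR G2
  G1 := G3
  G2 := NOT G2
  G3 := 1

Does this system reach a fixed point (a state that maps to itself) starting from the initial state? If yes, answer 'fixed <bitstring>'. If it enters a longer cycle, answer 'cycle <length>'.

Answer: cycle 2

Derivation:
Step 0: 1000
Step 1: G0=G3|G2=0|0=0 G1=G3=0 G2=NOT G2=NOT 0=1 G3=1(const) -> 0011
Step 2: G0=G3|G2=1|1=1 G1=G3=1 G2=NOT G2=NOT 1=0 G3=1(const) -> 1101
Step 3: G0=G3|G2=1|0=1 G1=G3=1 G2=NOT G2=NOT 0=1 G3=1(const) -> 1111
Step 4: G0=G3|G2=1|1=1 G1=G3=1 G2=NOT G2=NOT 1=0 G3=1(const) -> 1101
Cycle of length 2 starting at step 2 -> no fixed point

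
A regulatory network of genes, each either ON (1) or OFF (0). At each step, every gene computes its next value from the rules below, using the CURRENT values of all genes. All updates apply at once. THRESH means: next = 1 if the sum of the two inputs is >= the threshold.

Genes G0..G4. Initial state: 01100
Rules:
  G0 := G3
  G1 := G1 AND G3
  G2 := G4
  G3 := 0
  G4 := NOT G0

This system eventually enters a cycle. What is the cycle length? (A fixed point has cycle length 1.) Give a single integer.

Answer: 1

Derivation:
Step 0: 01100
Step 1: G0=G3=0 G1=G1&G3=1&0=0 G2=G4=0 G3=0(const) G4=NOT G0=NOT 0=1 -> 00001
Step 2: G0=G3=0 G1=G1&G3=0&0=0 G2=G4=1 G3=0(const) G4=NOT G0=NOT 0=1 -> 00101
Step 3: G0=G3=0 G1=G1&G3=0&0=0 G2=G4=1 G3=0(const) G4=NOT G0=NOT 0=1 -> 00101
State from step 3 equals state from step 2 -> cycle length 1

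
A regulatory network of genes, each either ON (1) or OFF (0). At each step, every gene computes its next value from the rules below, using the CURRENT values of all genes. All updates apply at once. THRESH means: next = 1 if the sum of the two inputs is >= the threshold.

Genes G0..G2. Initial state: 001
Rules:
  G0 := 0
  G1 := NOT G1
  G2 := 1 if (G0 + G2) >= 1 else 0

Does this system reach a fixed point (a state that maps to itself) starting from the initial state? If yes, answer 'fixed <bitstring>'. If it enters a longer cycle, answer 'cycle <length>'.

Step 0: 001
Step 1: G0=0(const) G1=NOT G1=NOT 0=1 G2=(0+1>=1)=1 -> 011
Step 2: G0=0(const) G1=NOT G1=NOT 1=0 G2=(0+1>=1)=1 -> 001
Cycle of length 2 starting at step 0 -> no fixed point

Answer: cycle 2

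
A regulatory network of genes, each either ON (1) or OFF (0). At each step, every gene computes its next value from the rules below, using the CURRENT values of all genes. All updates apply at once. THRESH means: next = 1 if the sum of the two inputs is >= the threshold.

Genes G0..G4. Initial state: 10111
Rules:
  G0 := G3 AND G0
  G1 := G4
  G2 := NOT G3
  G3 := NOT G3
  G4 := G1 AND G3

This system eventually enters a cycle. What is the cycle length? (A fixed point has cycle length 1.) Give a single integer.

Answer: 2

Derivation:
Step 0: 10111
Step 1: G0=G3&G0=1&1=1 G1=G4=1 G2=NOT G3=NOT 1=0 G3=NOT G3=NOT 1=0 G4=G1&G3=0&1=0 -> 11000
Step 2: G0=G3&G0=0&1=0 G1=G4=0 G2=NOT G3=NOT 0=1 G3=NOT G3=NOT 0=1 G4=G1&G3=1&0=0 -> 00110
Step 3: G0=G3&G0=1&0=0 G1=G4=0 G2=NOT G3=NOT 1=0 G3=NOT G3=NOT 1=0 G4=G1&G3=0&1=0 -> 00000
Step 4: G0=G3&G0=0&0=0 G1=G4=0 G2=NOT G3=NOT 0=1 G3=NOT G3=NOT 0=1 G4=G1&G3=0&0=0 -> 00110
State from step 4 equals state from step 2 -> cycle length 2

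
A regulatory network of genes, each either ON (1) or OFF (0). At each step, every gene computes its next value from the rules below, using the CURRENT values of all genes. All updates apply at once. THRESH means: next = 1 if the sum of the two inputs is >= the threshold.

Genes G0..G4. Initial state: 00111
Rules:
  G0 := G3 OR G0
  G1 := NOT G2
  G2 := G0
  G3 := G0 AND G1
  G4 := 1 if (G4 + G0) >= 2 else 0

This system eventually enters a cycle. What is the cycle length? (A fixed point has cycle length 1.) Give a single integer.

Step 0: 00111
Step 1: G0=G3|G0=1|0=1 G1=NOT G2=NOT 1=0 G2=G0=0 G3=G0&G1=0&0=0 G4=(1+0>=2)=0 -> 10000
Step 2: G0=G3|G0=0|1=1 G1=NOT G2=NOT 0=1 G2=G0=1 G3=G0&G1=1&0=0 G4=(0+1>=2)=0 -> 11100
Step 3: G0=G3|G0=0|1=1 G1=NOT G2=NOT 1=0 G2=G0=1 G3=G0&G1=1&1=1 G4=(0+1>=2)=0 -> 10110
Step 4: G0=G3|G0=1|1=1 G1=NOT G2=NOT 1=0 G2=G0=1 G3=G0&G1=1&0=0 G4=(0+1>=2)=0 -> 10100
Step 5: G0=G3|G0=0|1=1 G1=NOT G2=NOT 1=0 G2=G0=1 G3=G0&G1=1&0=0 G4=(0+1>=2)=0 -> 10100
State from step 5 equals state from step 4 -> cycle length 1

Answer: 1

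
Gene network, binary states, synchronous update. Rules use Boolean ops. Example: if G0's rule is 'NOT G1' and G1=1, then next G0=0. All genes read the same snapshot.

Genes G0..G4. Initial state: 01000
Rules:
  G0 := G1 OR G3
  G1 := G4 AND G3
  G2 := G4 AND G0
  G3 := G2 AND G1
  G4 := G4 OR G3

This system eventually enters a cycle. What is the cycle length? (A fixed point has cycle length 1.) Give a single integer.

Answer: 1

Derivation:
Step 0: 01000
Step 1: G0=G1|G3=1|0=1 G1=G4&G3=0&0=0 G2=G4&G0=0&0=0 G3=G2&G1=0&1=0 G4=G4|G3=0|0=0 -> 10000
Step 2: G0=G1|G3=0|0=0 G1=G4&G3=0&0=0 G2=G4&G0=0&1=0 G3=G2&G1=0&0=0 G4=G4|G3=0|0=0 -> 00000
Step 3: G0=G1|G3=0|0=0 G1=G4&G3=0&0=0 G2=G4&G0=0&0=0 G3=G2&G1=0&0=0 G4=G4|G3=0|0=0 -> 00000
State from step 3 equals state from step 2 -> cycle length 1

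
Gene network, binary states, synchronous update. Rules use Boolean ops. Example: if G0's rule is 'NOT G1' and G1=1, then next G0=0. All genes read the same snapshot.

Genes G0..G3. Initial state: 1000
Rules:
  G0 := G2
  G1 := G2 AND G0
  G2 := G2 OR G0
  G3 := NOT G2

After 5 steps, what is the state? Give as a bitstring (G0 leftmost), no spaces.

Step 1: G0=G2=0 G1=G2&G0=0&1=0 G2=G2|G0=0|1=1 G3=NOT G2=NOT 0=1 -> 0011
Step 2: G0=G2=1 G1=G2&G0=1&0=0 G2=G2|G0=1|0=1 G3=NOT G2=NOT 1=0 -> 1010
Step 3: G0=G2=1 G1=G2&G0=1&1=1 G2=G2|G0=1|1=1 G3=NOT G2=NOT 1=0 -> 1110
Step 4: G0=G2=1 G1=G2&G0=1&1=1 G2=G2|G0=1|1=1 G3=NOT G2=NOT 1=0 -> 1110
Step 5: G0=G2=1 G1=G2&G0=1&1=1 G2=G2|G0=1|1=1 G3=NOT G2=NOT 1=0 -> 1110

1110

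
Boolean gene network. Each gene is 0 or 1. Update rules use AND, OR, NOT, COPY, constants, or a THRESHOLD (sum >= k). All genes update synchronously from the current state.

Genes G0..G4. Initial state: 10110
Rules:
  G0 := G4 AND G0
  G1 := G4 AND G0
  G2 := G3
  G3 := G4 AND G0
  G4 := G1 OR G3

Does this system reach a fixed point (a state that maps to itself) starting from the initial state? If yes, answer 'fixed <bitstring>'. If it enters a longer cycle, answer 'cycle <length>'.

Step 0: 10110
Step 1: G0=G4&G0=0&1=0 G1=G4&G0=0&1=0 G2=G3=1 G3=G4&G0=0&1=0 G4=G1|G3=0|1=1 -> 00101
Step 2: G0=G4&G0=1&0=0 G1=G4&G0=1&0=0 G2=G3=0 G3=G4&G0=1&0=0 G4=G1|G3=0|0=0 -> 00000
Step 3: G0=G4&G0=0&0=0 G1=G4&G0=0&0=0 G2=G3=0 G3=G4&G0=0&0=0 G4=G1|G3=0|0=0 -> 00000
Fixed point reached at step 2: 00000

Answer: fixed 00000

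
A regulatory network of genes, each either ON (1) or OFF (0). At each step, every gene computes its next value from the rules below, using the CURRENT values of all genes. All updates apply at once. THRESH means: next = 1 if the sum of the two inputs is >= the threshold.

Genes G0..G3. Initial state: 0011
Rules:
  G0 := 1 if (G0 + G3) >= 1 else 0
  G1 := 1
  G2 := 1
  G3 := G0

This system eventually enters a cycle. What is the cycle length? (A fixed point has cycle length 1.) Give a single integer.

Step 0: 0011
Step 1: G0=(0+1>=1)=1 G1=1(const) G2=1(const) G3=G0=0 -> 1110
Step 2: G0=(1+0>=1)=1 G1=1(const) G2=1(const) G3=G0=1 -> 1111
Step 3: G0=(1+1>=1)=1 G1=1(const) G2=1(const) G3=G0=1 -> 1111
State from step 3 equals state from step 2 -> cycle length 1

Answer: 1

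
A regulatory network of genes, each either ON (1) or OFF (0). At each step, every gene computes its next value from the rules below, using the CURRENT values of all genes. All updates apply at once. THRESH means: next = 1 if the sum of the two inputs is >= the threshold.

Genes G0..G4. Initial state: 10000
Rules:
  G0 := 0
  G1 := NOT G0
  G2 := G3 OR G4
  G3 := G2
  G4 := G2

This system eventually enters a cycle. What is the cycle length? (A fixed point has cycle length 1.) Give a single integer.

Answer: 1

Derivation:
Step 0: 10000
Step 1: G0=0(const) G1=NOT G0=NOT 1=0 G2=G3|G4=0|0=0 G3=G2=0 G4=G2=0 -> 00000
Step 2: G0=0(const) G1=NOT G0=NOT 0=1 G2=G3|G4=0|0=0 G3=G2=0 G4=G2=0 -> 01000
Step 3: G0=0(const) G1=NOT G0=NOT 0=1 G2=G3|G4=0|0=0 G3=G2=0 G4=G2=0 -> 01000
State from step 3 equals state from step 2 -> cycle length 1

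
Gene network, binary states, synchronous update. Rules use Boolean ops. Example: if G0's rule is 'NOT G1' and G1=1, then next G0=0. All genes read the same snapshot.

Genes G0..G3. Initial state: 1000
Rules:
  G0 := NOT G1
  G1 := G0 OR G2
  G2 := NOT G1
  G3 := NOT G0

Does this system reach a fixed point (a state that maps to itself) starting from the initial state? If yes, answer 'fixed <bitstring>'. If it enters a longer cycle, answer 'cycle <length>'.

Step 0: 1000
Step 1: G0=NOT G1=NOT 0=1 G1=G0|G2=1|0=1 G2=NOT G1=NOT 0=1 G3=NOT G0=NOT 1=0 -> 1110
Step 2: G0=NOT G1=NOT 1=0 G1=G0|G2=1|1=1 G2=NOT G1=NOT 1=0 G3=NOT G0=NOT 1=0 -> 0100
Step 3: G0=NOT G1=NOT 1=0 G1=G0|G2=0|0=0 G2=NOT G1=NOT 1=0 G3=NOT G0=NOT 0=1 -> 0001
Step 4: G0=NOT G1=NOT 0=1 G1=G0|G2=0|0=0 G2=NOT G1=NOT 0=1 G3=NOT G0=NOT 0=1 -> 1011
Step 5: G0=NOT G1=NOT 0=1 G1=G0|G2=1|1=1 G2=NOT G1=NOT 0=1 G3=NOT G0=NOT 1=0 -> 1110
Cycle of length 4 starting at step 1 -> no fixed point

Answer: cycle 4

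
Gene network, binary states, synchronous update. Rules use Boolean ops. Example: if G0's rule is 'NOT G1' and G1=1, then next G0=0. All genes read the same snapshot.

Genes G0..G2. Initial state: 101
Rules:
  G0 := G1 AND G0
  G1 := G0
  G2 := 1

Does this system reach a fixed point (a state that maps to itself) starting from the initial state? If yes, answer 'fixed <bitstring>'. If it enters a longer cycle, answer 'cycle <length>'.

Step 0: 101
Step 1: G0=G1&G0=0&1=0 G1=G0=1 G2=1(const) -> 011
Step 2: G0=G1&G0=1&0=0 G1=G0=0 G2=1(const) -> 001
Step 3: G0=G1&G0=0&0=0 G1=G0=0 G2=1(const) -> 001
Fixed point reached at step 2: 001

Answer: fixed 001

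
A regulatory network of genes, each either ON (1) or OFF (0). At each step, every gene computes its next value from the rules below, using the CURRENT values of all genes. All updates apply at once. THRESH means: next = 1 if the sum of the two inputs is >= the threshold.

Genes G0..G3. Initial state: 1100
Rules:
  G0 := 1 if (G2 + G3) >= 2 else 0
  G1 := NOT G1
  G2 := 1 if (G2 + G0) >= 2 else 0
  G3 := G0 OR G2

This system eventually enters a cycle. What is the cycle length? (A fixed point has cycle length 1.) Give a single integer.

Answer: 2

Derivation:
Step 0: 1100
Step 1: G0=(0+0>=2)=0 G1=NOT G1=NOT 1=0 G2=(0+1>=2)=0 G3=G0|G2=1|0=1 -> 0001
Step 2: G0=(0+1>=2)=0 G1=NOT G1=NOT 0=1 G2=(0+0>=2)=0 G3=G0|G2=0|0=0 -> 0100
Step 3: G0=(0+0>=2)=0 G1=NOT G1=NOT 1=0 G2=(0+0>=2)=0 G3=G0|G2=0|0=0 -> 0000
Step 4: G0=(0+0>=2)=0 G1=NOT G1=NOT 0=1 G2=(0+0>=2)=0 G3=G0|G2=0|0=0 -> 0100
State from step 4 equals state from step 2 -> cycle length 2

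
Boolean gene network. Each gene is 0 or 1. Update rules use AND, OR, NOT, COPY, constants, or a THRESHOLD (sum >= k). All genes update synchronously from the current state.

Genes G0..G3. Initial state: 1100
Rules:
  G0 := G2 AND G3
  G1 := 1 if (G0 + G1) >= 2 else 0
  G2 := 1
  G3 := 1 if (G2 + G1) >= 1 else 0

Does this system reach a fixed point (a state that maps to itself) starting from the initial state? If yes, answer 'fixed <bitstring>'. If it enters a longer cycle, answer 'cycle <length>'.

Step 0: 1100
Step 1: G0=G2&G3=0&0=0 G1=(1+1>=2)=1 G2=1(const) G3=(0+1>=1)=1 -> 0111
Step 2: G0=G2&G3=1&1=1 G1=(0+1>=2)=0 G2=1(const) G3=(1+1>=1)=1 -> 1011
Step 3: G0=G2&G3=1&1=1 G1=(1+0>=2)=0 G2=1(const) G3=(1+0>=1)=1 -> 1011
Fixed point reached at step 2: 1011

Answer: fixed 1011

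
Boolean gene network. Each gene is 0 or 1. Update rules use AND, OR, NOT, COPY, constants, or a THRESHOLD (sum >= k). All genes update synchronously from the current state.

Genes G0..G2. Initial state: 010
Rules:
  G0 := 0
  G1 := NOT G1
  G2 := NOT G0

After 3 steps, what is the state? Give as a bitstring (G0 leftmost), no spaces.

Step 1: G0=0(const) G1=NOT G1=NOT 1=0 G2=NOT G0=NOT 0=1 -> 001
Step 2: G0=0(const) G1=NOT G1=NOT 0=1 G2=NOT G0=NOT 0=1 -> 011
Step 3: G0=0(const) G1=NOT G1=NOT 1=0 G2=NOT G0=NOT 0=1 -> 001

001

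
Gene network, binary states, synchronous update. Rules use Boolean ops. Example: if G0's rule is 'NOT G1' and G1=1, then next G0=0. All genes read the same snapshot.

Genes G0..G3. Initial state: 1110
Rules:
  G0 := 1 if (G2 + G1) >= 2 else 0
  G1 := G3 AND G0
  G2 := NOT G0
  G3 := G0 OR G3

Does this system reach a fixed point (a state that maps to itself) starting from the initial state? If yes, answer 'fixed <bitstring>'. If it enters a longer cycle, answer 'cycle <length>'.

Answer: fixed 0011

Derivation:
Step 0: 1110
Step 1: G0=(1+1>=2)=1 G1=G3&G0=0&1=0 G2=NOT G0=NOT 1=0 G3=G0|G3=1|0=1 -> 1001
Step 2: G0=(0+0>=2)=0 G1=G3&G0=1&1=1 G2=NOT G0=NOT 1=0 G3=G0|G3=1|1=1 -> 0101
Step 3: G0=(0+1>=2)=0 G1=G3&G0=1&0=0 G2=NOT G0=NOT 0=1 G3=G0|G3=0|1=1 -> 0011
Step 4: G0=(1+0>=2)=0 G1=G3&G0=1&0=0 G2=NOT G0=NOT 0=1 G3=G0|G3=0|1=1 -> 0011
Fixed point reached at step 3: 0011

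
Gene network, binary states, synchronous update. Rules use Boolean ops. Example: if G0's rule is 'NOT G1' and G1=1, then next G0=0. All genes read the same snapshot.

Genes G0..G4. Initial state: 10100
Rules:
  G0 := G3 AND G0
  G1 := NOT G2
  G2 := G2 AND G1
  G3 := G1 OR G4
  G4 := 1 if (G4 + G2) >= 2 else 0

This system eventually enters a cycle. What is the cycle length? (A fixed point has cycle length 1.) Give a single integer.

Step 0: 10100
Step 1: G0=G3&G0=0&1=0 G1=NOT G2=NOT 1=0 G2=G2&G1=1&0=0 G3=G1|G4=0|0=0 G4=(0+1>=2)=0 -> 00000
Step 2: G0=G3&G0=0&0=0 G1=NOT G2=NOT 0=1 G2=G2&G1=0&0=0 G3=G1|G4=0|0=0 G4=(0+0>=2)=0 -> 01000
Step 3: G0=G3&G0=0&0=0 G1=NOT G2=NOT 0=1 G2=G2&G1=0&1=0 G3=G1|G4=1|0=1 G4=(0+0>=2)=0 -> 01010
Step 4: G0=G3&G0=1&0=0 G1=NOT G2=NOT 0=1 G2=G2&G1=0&1=0 G3=G1|G4=1|0=1 G4=(0+0>=2)=0 -> 01010
State from step 4 equals state from step 3 -> cycle length 1

Answer: 1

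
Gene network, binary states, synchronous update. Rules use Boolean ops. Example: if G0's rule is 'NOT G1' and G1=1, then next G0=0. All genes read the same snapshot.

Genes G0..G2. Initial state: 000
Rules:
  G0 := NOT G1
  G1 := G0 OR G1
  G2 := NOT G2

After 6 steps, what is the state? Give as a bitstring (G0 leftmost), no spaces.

Step 1: G0=NOT G1=NOT 0=1 G1=G0|G1=0|0=0 G2=NOT G2=NOT 0=1 -> 101
Step 2: G0=NOT G1=NOT 0=1 G1=G0|G1=1|0=1 G2=NOT G2=NOT 1=0 -> 110
Step 3: G0=NOT G1=NOT 1=0 G1=G0|G1=1|1=1 G2=NOT G2=NOT 0=1 -> 011
Step 4: G0=NOT G1=NOT 1=0 G1=G0|G1=0|1=1 G2=NOT G2=NOT 1=0 -> 010
Step 5: G0=NOT G1=NOT 1=0 G1=G0|G1=0|1=1 G2=NOT G2=NOT 0=1 -> 011
Step 6: G0=NOT G1=NOT 1=0 G1=G0|G1=0|1=1 G2=NOT G2=NOT 1=0 -> 010

010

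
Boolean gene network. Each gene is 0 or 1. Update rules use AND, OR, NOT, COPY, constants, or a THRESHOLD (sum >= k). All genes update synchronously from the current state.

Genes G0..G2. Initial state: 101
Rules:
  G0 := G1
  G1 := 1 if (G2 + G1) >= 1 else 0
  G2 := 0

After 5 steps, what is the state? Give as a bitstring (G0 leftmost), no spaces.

Step 1: G0=G1=0 G1=(1+0>=1)=1 G2=0(const) -> 010
Step 2: G0=G1=1 G1=(0+1>=1)=1 G2=0(const) -> 110
Step 3: G0=G1=1 G1=(0+1>=1)=1 G2=0(const) -> 110
Step 4: G0=G1=1 G1=(0+1>=1)=1 G2=0(const) -> 110
Step 5: G0=G1=1 G1=(0+1>=1)=1 G2=0(const) -> 110

110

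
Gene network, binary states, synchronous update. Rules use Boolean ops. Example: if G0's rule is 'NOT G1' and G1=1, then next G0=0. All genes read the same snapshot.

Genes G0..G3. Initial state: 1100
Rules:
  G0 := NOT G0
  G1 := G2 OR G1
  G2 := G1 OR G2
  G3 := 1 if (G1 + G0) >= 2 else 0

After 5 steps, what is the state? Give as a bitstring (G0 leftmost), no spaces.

Step 1: G0=NOT G0=NOT 1=0 G1=G2|G1=0|1=1 G2=G1|G2=1|0=1 G3=(1+1>=2)=1 -> 0111
Step 2: G0=NOT G0=NOT 0=1 G1=G2|G1=1|1=1 G2=G1|G2=1|1=1 G3=(1+0>=2)=0 -> 1110
Step 3: G0=NOT G0=NOT 1=0 G1=G2|G1=1|1=1 G2=G1|G2=1|1=1 G3=(1+1>=2)=1 -> 0111
Step 4: G0=NOT G0=NOT 0=1 G1=G2|G1=1|1=1 G2=G1|G2=1|1=1 G3=(1+0>=2)=0 -> 1110
Step 5: G0=NOT G0=NOT 1=0 G1=G2|G1=1|1=1 G2=G1|G2=1|1=1 G3=(1+1>=2)=1 -> 0111

0111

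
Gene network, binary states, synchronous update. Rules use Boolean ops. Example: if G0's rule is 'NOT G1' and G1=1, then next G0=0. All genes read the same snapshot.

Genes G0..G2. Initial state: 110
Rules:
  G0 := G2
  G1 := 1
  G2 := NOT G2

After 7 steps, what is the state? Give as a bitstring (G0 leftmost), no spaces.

Step 1: G0=G2=0 G1=1(const) G2=NOT G2=NOT 0=1 -> 011
Step 2: G0=G2=1 G1=1(const) G2=NOT G2=NOT 1=0 -> 110
Step 3: G0=G2=0 G1=1(const) G2=NOT G2=NOT 0=1 -> 011
Step 4: G0=G2=1 G1=1(const) G2=NOT G2=NOT 1=0 -> 110
Step 5: G0=G2=0 G1=1(const) G2=NOT G2=NOT 0=1 -> 011
Step 6: G0=G2=1 G1=1(const) G2=NOT G2=NOT 1=0 -> 110
Step 7: G0=G2=0 G1=1(const) G2=NOT G2=NOT 0=1 -> 011

011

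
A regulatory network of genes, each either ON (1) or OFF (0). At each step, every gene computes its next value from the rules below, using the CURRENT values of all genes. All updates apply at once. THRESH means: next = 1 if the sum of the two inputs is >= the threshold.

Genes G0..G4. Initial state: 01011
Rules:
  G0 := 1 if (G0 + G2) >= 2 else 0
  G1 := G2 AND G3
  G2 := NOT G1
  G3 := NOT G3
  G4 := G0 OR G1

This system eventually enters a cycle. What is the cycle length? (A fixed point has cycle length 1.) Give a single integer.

Answer: 4

Derivation:
Step 0: 01011
Step 1: G0=(0+0>=2)=0 G1=G2&G3=0&1=0 G2=NOT G1=NOT 1=0 G3=NOT G3=NOT 1=0 G4=G0|G1=0|1=1 -> 00001
Step 2: G0=(0+0>=2)=0 G1=G2&G3=0&0=0 G2=NOT G1=NOT 0=1 G3=NOT G3=NOT 0=1 G4=G0|G1=0|0=0 -> 00110
Step 3: G0=(0+1>=2)=0 G1=G2&G3=1&1=1 G2=NOT G1=NOT 0=1 G3=NOT G3=NOT 1=0 G4=G0|G1=0|0=0 -> 01100
Step 4: G0=(0+1>=2)=0 G1=G2&G3=1&0=0 G2=NOT G1=NOT 1=0 G3=NOT G3=NOT 0=1 G4=G0|G1=0|1=1 -> 00011
Step 5: G0=(0+0>=2)=0 G1=G2&G3=0&1=0 G2=NOT G1=NOT 0=1 G3=NOT G3=NOT 1=0 G4=G0|G1=0|0=0 -> 00100
Step 6: G0=(0+1>=2)=0 G1=G2&G3=1&0=0 G2=NOT G1=NOT 0=1 G3=NOT G3=NOT 0=1 G4=G0|G1=0|0=0 -> 00110
State from step 6 equals state from step 2 -> cycle length 4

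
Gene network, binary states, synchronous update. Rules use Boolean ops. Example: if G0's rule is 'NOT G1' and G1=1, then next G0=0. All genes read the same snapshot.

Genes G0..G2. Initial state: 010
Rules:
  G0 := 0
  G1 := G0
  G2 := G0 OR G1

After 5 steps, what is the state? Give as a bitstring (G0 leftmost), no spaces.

Step 1: G0=0(const) G1=G0=0 G2=G0|G1=0|1=1 -> 001
Step 2: G0=0(const) G1=G0=0 G2=G0|G1=0|0=0 -> 000
Step 3: G0=0(const) G1=G0=0 G2=G0|G1=0|0=0 -> 000
Step 4: G0=0(const) G1=G0=0 G2=G0|G1=0|0=0 -> 000
Step 5: G0=0(const) G1=G0=0 G2=G0|G1=0|0=0 -> 000

000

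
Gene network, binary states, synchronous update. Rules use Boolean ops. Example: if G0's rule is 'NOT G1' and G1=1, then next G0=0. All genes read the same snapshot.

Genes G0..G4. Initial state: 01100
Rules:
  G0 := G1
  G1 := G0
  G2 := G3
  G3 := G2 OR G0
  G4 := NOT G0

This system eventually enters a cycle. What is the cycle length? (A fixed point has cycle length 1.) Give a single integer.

Answer: 2

Derivation:
Step 0: 01100
Step 1: G0=G1=1 G1=G0=0 G2=G3=0 G3=G2|G0=1|0=1 G4=NOT G0=NOT 0=1 -> 10011
Step 2: G0=G1=0 G1=G0=1 G2=G3=1 G3=G2|G0=0|1=1 G4=NOT G0=NOT 1=0 -> 01110
Step 3: G0=G1=1 G1=G0=0 G2=G3=1 G3=G2|G0=1|0=1 G4=NOT G0=NOT 0=1 -> 10111
Step 4: G0=G1=0 G1=G0=1 G2=G3=1 G3=G2|G0=1|1=1 G4=NOT G0=NOT 1=0 -> 01110
State from step 4 equals state from step 2 -> cycle length 2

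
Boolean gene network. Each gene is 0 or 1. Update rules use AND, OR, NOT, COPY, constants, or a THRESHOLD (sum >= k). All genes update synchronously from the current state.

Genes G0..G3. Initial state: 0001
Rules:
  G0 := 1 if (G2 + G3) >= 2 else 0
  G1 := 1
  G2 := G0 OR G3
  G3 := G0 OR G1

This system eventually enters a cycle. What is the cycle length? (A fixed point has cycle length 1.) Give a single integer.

Answer: 1

Derivation:
Step 0: 0001
Step 1: G0=(0+1>=2)=0 G1=1(const) G2=G0|G3=0|1=1 G3=G0|G1=0|0=0 -> 0110
Step 2: G0=(1+0>=2)=0 G1=1(const) G2=G0|G3=0|0=0 G3=G0|G1=0|1=1 -> 0101
Step 3: G0=(0+1>=2)=0 G1=1(const) G2=G0|G3=0|1=1 G3=G0|G1=0|1=1 -> 0111
Step 4: G0=(1+1>=2)=1 G1=1(const) G2=G0|G3=0|1=1 G3=G0|G1=0|1=1 -> 1111
Step 5: G0=(1+1>=2)=1 G1=1(const) G2=G0|G3=1|1=1 G3=G0|G1=1|1=1 -> 1111
State from step 5 equals state from step 4 -> cycle length 1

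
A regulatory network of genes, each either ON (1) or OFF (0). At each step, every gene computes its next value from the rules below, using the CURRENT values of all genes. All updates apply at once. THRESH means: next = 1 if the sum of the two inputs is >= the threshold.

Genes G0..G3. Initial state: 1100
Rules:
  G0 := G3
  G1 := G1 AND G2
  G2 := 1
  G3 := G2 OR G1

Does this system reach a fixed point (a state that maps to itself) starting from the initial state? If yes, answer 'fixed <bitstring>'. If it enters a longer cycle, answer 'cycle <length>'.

Step 0: 1100
Step 1: G0=G3=0 G1=G1&G2=1&0=0 G2=1(const) G3=G2|G1=0|1=1 -> 0011
Step 2: G0=G3=1 G1=G1&G2=0&1=0 G2=1(const) G3=G2|G1=1|0=1 -> 1011
Step 3: G0=G3=1 G1=G1&G2=0&1=0 G2=1(const) G3=G2|G1=1|0=1 -> 1011
Fixed point reached at step 2: 1011

Answer: fixed 1011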